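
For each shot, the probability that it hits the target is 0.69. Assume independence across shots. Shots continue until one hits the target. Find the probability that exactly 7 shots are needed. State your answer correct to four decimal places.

Geometric (trials to first success), p = 0.69.
P(Y = 7) = (1−p)^6 · p = 0.0008875 · 0.69 = 0.000612

0.0006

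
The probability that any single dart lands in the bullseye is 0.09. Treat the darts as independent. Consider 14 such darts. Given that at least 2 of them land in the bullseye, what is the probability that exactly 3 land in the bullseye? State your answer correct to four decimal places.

0.2589

X ~ Binomial(14, 0.09). Want P(X=3 | X≥2) = P(X=3) / P(X≥2).
P(X=3) = C(14,3)·0.09^3·0.91^11 = 0.094034
P(X≥2) = 1 − 0.267042 − 0.369750 = 0.363208
Ratio = 0.094034 / 0.363208 = 0.258898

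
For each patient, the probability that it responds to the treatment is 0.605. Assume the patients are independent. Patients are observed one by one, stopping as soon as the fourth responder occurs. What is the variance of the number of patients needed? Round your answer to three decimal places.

4.317

Y = total patients until the fourth success; negative binomial with r=4, p=0.605.
Var(Y) = r(1−p)/p² = 4·0.395 / 0.605² = 4.31665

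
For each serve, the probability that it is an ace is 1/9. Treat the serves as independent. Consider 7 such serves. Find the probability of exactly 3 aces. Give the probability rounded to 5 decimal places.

0.02997

X ~ Binomial(n=7, p=0.111111).
P(X=3) = C(7,3) · p^3 · (1−p)^4
= 35 · 0.0013717 · 0.6243 = 0.0299730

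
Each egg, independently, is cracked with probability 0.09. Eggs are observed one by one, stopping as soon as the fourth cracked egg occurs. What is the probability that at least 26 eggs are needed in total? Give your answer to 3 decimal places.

0.817

Needing more than 25 eggs ⇔ fewer than 4 successes in the first 25. With X ~ Binomial(25, 0.09), P(Y > 25) = P(X ≤ 3).
  k=0: C(25,0)·0.09^0·0.91^25 = 0.09463
  k=1: C(25,1)·0.09^1·0.91^24 = 0.23398
  k=2: C(25,2)·0.09^2·0.91^23 = 0.27769
  k=3: C(25,3)·0.09^3·0.91^22 = 0.21056
P(X ≤ 3) = 0.81685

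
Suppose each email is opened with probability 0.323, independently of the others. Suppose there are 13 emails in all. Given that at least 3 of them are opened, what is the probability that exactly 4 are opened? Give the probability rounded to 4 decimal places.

0.2757

X ~ Binomial(13, 0.323). Want P(X=4 | X≥3) = P(X=4) / P(X≥3).
P(X=4) = C(13,4)·0.323^4·0.677^9 = 0.232495
P(X≥3) = 1 − 0.006276 − 0.038923 − 0.111423 = 0.843378
Ratio = 0.232495 / 0.843378 = 0.275671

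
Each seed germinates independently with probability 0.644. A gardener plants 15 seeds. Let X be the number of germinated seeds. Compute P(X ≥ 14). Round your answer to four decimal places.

X ~ Binomial(15, 0.644); P(X ≥ 14) = Σ C(15,k) p^k (1−p)^(15−k) over k:
  k=14: C(15,14)·0.644^14·0.356^1 = 0.011271
  k=15: C(15,15)·0.644^15·0.356^0 = 0.001359
Total = 0.012630

0.0126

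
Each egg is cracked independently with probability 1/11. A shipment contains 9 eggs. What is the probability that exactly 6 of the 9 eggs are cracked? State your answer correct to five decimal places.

X ~ Binomial(n=9, p=0.090909).
P(X=6) = C(9,6) · p^6 · (1−p)^3
= 84 · 5.6447e-07 · 0.75131 = 0.0000356

0.00004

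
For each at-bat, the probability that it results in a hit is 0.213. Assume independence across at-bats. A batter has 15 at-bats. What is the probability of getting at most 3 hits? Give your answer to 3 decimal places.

0.599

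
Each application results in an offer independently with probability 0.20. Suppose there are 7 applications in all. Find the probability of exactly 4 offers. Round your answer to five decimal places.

0.02867

X ~ Binomial(n=7, p=0.20).
P(X=4) = C(7,4) · p^4 · (1−p)^3
= 35 · 0.0016 · 0.512 = 0.0286720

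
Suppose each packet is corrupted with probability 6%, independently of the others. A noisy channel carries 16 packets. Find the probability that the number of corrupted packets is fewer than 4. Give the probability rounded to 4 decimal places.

X ~ Binomial(16, 0.06); P(X ≤ 3) = Σ C(16,k) p^k (1−p)^(16−k) over k:
  k=0: C(16,0)·0.06^0·0.94^16 = 0.371574
  k=1: C(16,1)·0.06^1·0.94^15 = 0.379480
  k=2: C(16,2)·0.06^2·0.94^14 = 0.181666
  k=3: C(16,3)·0.06^3·0.94^13 = 0.054113
Total = 0.986834

0.9868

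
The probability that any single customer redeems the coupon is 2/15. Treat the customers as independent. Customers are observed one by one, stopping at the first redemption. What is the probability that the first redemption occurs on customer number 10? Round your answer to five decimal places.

0.03678

Geometric (trials to first success), p = 0.133333.
P(Y = 10) = (1−p)^9 · p = 0.27585 · 0.133333 = 0.0367796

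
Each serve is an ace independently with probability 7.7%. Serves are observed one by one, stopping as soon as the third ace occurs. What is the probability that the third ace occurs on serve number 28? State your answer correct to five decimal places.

Y = trial on which the third success occurs; negative binomial, r=3, p=0.077.
P(Y=28) = C(27,2) · p^3 · (1−p)^25
= 351 · 0.00045653 · 0.13491 = 0.0216183

0.02162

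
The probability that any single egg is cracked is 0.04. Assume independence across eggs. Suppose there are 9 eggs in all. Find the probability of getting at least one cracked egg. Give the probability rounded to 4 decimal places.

P(at least one) = 1 − P(none) = 1 − (1 − 0.04)^9
= 1 − 0.692534 = 0.307466

0.3075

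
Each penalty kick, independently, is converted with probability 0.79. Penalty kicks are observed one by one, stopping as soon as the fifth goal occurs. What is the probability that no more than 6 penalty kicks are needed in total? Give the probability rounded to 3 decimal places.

Finishing within 6 penalty kicks ⇔ at least 5 successes in the first 6. With X ~ Binomial(6, 0.79), P(Y ≤ 6) = 1 − P(X ≤ 4).
  k=0: C(6,0)·0.79^0·0.21^6 = 0.00009
  k=1: C(6,1)·0.79^1·0.21^5 = 0.00194
  k=2: C(6,2)·0.79^2·0.21^4 = 0.01821
  k=3: C(6,3)·0.79^3·0.21^3 = 0.09132
  k=4: C(6,4)·0.79^4·0.21^2 = 0.25765
1 − 0.36920 = 0.63080

0.631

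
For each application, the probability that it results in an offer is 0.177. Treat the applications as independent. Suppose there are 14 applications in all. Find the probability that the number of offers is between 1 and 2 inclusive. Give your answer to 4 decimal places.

X ~ Binomial(14, 0.177); P(1 ≤ X ≤ 2) = Σ C(14,k) p^k (1−p)^(14−k) over k:
  k=1: C(14,1)·0.177^1·0.823^13 = 0.196924
  k=2: C(14,2)·0.177^2·0.823^12 = 0.275287
Total = 0.472211

0.4722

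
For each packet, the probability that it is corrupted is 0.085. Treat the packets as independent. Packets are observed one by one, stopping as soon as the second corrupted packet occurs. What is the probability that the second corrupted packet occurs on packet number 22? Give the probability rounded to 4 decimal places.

0.0257

Y = trial on which the second success occurs; negative binomial, r=2, p=0.085.
P(Y=22) = C(21,1) · p^2 · (1−p)^20
= 21 · 0.007225 · 0.16921 = 0.025673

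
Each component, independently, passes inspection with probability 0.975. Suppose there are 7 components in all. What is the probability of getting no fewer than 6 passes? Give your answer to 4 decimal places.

X ~ Binomial(7, 0.975); P(X ≥ 6) = Σ C(7,k) p^k (1−p)^(7−k) over k:
  k=6: C(7,6)·0.975^6·0.025^1 = 0.150337
  k=7: C(7,7)·0.975^7·0.025^0 = 0.837592
Total = 0.987929

0.9879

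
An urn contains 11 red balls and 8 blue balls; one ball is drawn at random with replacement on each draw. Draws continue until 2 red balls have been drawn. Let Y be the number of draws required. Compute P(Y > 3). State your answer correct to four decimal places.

0.3826

Needing more than 3 draws ⇔ fewer than 2 successes in the first 3. With X ~ Binomial(3, 0.578947), P(Y > 3) = P(X ≤ 1).
  k=0: C(3,0)·0.578947^0·0.421053^3 = 0.074646
  k=1: C(3,1)·0.578947^1·0.421053^2 = 0.307917
P(X ≤ 1) = 0.382563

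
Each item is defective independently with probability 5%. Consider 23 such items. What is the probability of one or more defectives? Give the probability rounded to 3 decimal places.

P(at least one) = 1 − P(none) = 1 − (1 − 0.05)^23
= 1 − 0.30736 = 0.69264

0.693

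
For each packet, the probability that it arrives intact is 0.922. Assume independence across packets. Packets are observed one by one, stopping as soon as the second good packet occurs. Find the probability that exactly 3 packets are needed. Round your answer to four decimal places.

0.1326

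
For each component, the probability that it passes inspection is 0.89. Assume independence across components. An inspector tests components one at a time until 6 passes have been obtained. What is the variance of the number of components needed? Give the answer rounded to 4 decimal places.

0.8332

Y = total components until the sixth success; negative binomial with r=6, p=0.89.
Var(Y) = r(1−p)/p² = 6·0.11 / 0.89² = 0.833228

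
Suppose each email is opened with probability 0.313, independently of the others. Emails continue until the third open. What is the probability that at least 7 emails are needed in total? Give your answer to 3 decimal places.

0.720

Needing more than 6 emails ⇔ fewer than 3 successes in the first 6. With X ~ Binomial(6, 0.313), P(Y > 6) = P(X ≤ 2).
  k=0: C(6,0)·0.313^0·0.687^6 = 0.10513
  k=1: C(6,1)·0.313^1·0.687^5 = 0.28740
  k=2: C(6,2)·0.313^2·0.687^4 = 0.32735
P(X ≤ 2) = 0.71987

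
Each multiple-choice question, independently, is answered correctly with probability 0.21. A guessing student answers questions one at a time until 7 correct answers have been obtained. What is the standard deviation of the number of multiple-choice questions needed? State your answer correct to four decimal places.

Y = total multiple-choice questions until the seventh success; negative binomial with r=7, p=0.21.
SD(Y) = √[r(1−p)/p²] = √(125.396825) = 11.198072

11.1981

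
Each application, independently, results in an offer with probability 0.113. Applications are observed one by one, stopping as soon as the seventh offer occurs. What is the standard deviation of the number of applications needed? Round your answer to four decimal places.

22.0512

Y = total applications until the seventh success; negative binomial with r=7, p=0.113.
SD(Y) = √[r(1−p)/p²] = √(486.255776) = 22.051208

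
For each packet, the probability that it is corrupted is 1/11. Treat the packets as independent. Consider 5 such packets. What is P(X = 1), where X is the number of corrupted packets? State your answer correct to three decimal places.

X ~ Binomial(n=5, p=0.090909).
P(X=1) = C(5,1) · p^1 · (1−p)^4
= 5 · 0.090909 · 0.68301 = 0.31046

0.310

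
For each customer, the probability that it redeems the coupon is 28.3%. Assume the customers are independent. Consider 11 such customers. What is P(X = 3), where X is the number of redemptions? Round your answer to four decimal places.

X ~ Binomial(n=11, p=0.283).
P(X=3) = C(11,3) · p^3 · (1−p)^8
= 165 · 0.022665 · 0.069848 = 0.261214

0.2612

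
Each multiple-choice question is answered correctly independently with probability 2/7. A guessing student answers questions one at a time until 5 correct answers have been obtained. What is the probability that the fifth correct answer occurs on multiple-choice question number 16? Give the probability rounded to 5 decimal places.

0.06418

Y = trial on which the fifth success occurs; negative binomial, r=5, p=0.285714.
P(Y=16) = C(15,4) · p^5 · (1−p)^11
= 1365 · 0.001904 · 0.024694 = 0.0641777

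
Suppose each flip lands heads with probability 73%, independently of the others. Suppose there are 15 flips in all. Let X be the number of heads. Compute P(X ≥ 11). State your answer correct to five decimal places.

X ~ Binomial(15, 0.73); P(X ≥ 11) = Σ C(15,k) p^k (1−p)^(15−k) over k:
  k=11: C(15,11)·0.73^11·0.27^4 = 0.2275827
  k=12: C(15,12)·0.73^12·0.27^3 = 0.2051054
  k=13: C(15,13)·0.73^13·0.27^2 = 0.1279717
  k=14: C(15,14)·0.73^14·0.27^1 = 0.0494282
  k=15: C(15,15)·0.73^15·0.27^0 = 0.0089093
Total = 0.6189973

0.61900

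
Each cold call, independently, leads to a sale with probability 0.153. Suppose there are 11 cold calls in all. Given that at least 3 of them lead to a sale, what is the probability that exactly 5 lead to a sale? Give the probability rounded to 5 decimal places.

0.06209

X ~ Binomial(11, 0.153). Want P(X=5 | X≥3) = P(X=5) / P(X≥3).
P(X=5) = C(11,5)·0.153^5·0.847^6 = 0.0143021
P(X≥3) = 1 − 0.1609598 − 0.3198293 − 0.2888659 = 0.2303450
Ratio = 0.0143021 / 0.2303450 = 0.0620899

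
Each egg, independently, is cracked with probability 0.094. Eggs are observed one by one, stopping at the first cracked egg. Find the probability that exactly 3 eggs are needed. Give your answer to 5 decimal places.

0.07716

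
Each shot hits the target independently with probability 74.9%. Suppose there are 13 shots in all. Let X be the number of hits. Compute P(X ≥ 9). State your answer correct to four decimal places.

X ~ Binomial(13, 0.749); P(X ≥ 9) = Σ C(13,k) p^k (1−p)^(13−k) over k:
  k=9: C(13,9)·0.749^9·0.251^4 = 0.210541
  k=10: C(13,10)·0.749^10·0.251^3 = 0.251307
  k=11: C(13,11)·0.749^11·0.251^2 = 0.204523
  k=12: C(13,12)·0.749^12·0.251^1 = 0.101718
  k=13: C(13,13)·0.749^13·0.251^0 = 0.023349
Total = 0.791439

0.7914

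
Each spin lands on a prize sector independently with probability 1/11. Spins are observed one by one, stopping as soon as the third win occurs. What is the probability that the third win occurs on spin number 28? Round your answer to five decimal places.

Y = trial on which the third success occurs; negative binomial, r=3, p=0.090909.
P(Y=28) = C(27,2) · p^3 · (1−p)^25
= 351 · 0.00075131 · 0.092296 = 0.0243395

0.02434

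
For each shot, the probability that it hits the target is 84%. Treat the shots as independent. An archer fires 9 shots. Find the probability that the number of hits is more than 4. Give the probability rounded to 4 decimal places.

0.9925

X ~ Binomial(9, 0.84); P(X ≥ 5) = Σ C(9,k) p^k (1−p)^(9−k) over k:
  k=5: C(9,5)·0.84^5·0.16^4 = 0.034534
  k=6: C(9,6)·0.84^6·0.16^3 = 0.120869
  k=7: C(9,7)·0.84^7·0.16^2 = 0.271955
  k=8: C(9,8)·0.84^8·0.16^1 = 0.356941
  k=9: C(9,9)·0.84^9·0.16^0 = 0.208216
Total = 0.992515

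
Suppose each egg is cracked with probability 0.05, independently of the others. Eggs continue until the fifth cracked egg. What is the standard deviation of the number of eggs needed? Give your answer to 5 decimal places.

Y = total eggs until the fifth success; negative binomial with r=5, p=0.05.
SD(Y) = √[r(1−p)/p²] = √(1900.0000000) = 43.5889894

43.58899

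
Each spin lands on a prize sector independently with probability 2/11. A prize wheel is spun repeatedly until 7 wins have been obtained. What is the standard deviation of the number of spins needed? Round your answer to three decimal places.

13.162

Y = total spins until the seventh success; negative binomial with r=7, p=0.181818.
SD(Y) = √[r(1−p)/p²] = √(173.25000) = 13.16245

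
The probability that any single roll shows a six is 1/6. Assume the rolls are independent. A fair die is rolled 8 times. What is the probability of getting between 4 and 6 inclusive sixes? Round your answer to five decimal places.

X ~ Binomial(8, 0.166667); P(4 ≤ X ≤ 6) = Σ C(8,k) p^k (1−p)^(8−k) over k:
  k=4: C(8,4)·0.166667^4·0.833333^4 = 0.0260476
  k=5: C(8,5)·0.166667^5·0.833333^3 = 0.0041676
  k=6: C(8,6)·0.166667^6·0.833333^2 = 0.0004168
Total = 0.0306320

0.03063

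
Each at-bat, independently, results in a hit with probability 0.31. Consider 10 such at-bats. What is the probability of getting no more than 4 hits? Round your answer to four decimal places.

0.8321

X ~ Binomial(10, 0.31); P(X ≤ 4) = Σ C(10,k) p^k (1−p)^(10−k) over k:
  k=0: C(10,0)·0.31^0·0.69^10 = 0.024462
  k=1: C(10,1)·0.31^1·0.69^9 = 0.109901
  k=2: C(10,2)·0.31^2·0.69^8 = 0.222192
  k=3: C(10,3)·0.31^3·0.69^7 = 0.266201
  k=4: C(10,4)·0.31^4·0.69^6 = 0.209296
Total = 0.832053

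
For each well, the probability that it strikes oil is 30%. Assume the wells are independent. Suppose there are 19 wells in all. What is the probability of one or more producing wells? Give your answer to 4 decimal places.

P(at least one) = 1 − P(none) = 1 − (1 − 0.30)^19
= 1 − 0.001140 = 0.998860

0.9989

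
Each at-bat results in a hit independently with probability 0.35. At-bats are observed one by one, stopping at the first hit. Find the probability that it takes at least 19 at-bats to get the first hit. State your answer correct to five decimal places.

0.00043

Y = number of at-bats to the first success; geometric, p = 0.35.
P(Y > 18) = P(first 18 all fail) = (1−p)^18 = 0.0004290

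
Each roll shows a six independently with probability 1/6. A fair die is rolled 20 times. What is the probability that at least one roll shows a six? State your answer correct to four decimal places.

P(at least one) = 1 − P(none) = 1 − (1 − 0.166667)^20
= 1 − 0.026084 = 0.973916

0.9739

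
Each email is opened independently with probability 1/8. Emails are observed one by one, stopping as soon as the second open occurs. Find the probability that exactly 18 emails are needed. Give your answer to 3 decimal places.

0.031

Y = trial on which the second success occurs; negative binomial, r=2, p=0.125.
P(Y=18) = C(17,1) · p^2 · (1−p)^16
= 17 · 0.015625 · 0.11807 = 0.03136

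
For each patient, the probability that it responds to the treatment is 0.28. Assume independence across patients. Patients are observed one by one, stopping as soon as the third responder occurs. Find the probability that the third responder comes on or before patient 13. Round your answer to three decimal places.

0.751

Finishing within 13 patients ⇔ at least 3 successes in the first 13. With X ~ Binomial(13, 0.28), P(Y ≤ 13) = 1 − P(X ≤ 2).
  k=0: C(13,0)·0.28^0·0.72^13 = 0.01397
  k=1: C(13,1)·0.28^1·0.72^12 = 0.07065
  k=2: C(13,2)·0.28^2·0.72^11 = 0.16484
1 − 0.24946 = 0.75054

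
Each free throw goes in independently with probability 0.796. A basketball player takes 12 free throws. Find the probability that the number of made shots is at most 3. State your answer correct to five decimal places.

0.00007

X ~ Binomial(12, 0.796); P(X ≤ 3) = Σ C(12,k) p^k (1−p)^(12−k) over k:
  k=0: C(12,0)·0.796^0·0.204^12 = 0.0000000
  k=1: C(12,1)·0.796^1·0.204^11 = 0.0000002
  k=2: C(12,2)·0.796^2·0.204^10 = 0.0000052
  k=3: C(12,3)·0.796^3·0.204^9 = 0.0000679
Total = 0.0000734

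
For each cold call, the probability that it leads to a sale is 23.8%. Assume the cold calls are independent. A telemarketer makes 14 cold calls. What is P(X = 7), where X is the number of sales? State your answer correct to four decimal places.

X ~ Binomial(n=14, p=0.238).
P(X=7) = C(14,7) · p^7 · (1−p)^7
= 3432 · 4.3255e-05 · 0.14917 = 0.022145

0.0221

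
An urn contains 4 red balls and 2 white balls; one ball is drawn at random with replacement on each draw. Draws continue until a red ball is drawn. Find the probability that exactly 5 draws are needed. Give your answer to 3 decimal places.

Geometric (trials to first success), p = 0.666667.
P(Y = 5) = (1−p)^4 · p = 0.012346 · 0.666667 = 0.00823

0.008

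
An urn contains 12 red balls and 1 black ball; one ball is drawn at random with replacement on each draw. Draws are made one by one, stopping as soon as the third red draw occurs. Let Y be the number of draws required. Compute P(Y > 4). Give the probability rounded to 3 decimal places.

Needing more than 4 draws ⇔ fewer than 3 successes in the first 4. With X ~ Binomial(4, 0.923077), P(Y > 4) = P(X ≤ 2).
  k=0: C(4,0)·0.923077^0·0.076923^4 = 0.00004
  k=1: C(4,1)·0.923077^1·0.076923^3 = 0.00168
  k=2: C(4,2)·0.923077^2·0.076923^2 = 0.03025
P(X ≤ 2) = 0.03197

0.032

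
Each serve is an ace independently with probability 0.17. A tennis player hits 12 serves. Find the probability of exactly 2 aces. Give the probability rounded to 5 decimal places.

X ~ Binomial(n=12, p=0.17).
P(X=2) = C(12,2) · p^2 · (1−p)^10
= 66 · 0.0289 · 0.15516 = 0.2959530

0.29595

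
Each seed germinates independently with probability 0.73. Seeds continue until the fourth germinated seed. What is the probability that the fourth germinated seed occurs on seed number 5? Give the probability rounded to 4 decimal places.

Y = trial on which the fourth success occurs; negative binomial, r=4, p=0.73.
P(Y=5) = C(4,3) · p^4 · (1−p)^1
= 4 · 0.28398 · 0.27 = 0.306701

0.3067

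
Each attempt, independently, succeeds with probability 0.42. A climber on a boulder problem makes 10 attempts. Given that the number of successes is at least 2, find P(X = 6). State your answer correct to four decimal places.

X ~ Binomial(10, 0.42). Want P(X=6 | X≥2) = P(X=6) / P(X≥2).
P(X=6) = C(10,6)·0.42^6·0.58^4 = 0.130445
P(X≥2) = 1 − 0.004308 − 0.031196 = 0.964496
Ratio = 0.130445 / 0.964496 = 0.135247

0.1352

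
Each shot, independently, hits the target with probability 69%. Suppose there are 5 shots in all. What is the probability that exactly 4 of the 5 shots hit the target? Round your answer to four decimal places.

X ~ Binomial(n=5, p=0.69).
P(X=4) = C(5,4) · p^4 · (1−p)^1
= 5 · 0.22667 · 0.31 = 0.351340

0.3513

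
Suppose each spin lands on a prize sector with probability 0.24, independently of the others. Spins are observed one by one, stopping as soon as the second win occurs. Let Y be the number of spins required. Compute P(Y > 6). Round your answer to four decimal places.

0.5578

Needing more than 6 spins ⇔ fewer than 2 successes in the first 6. With X ~ Binomial(6, 0.24), P(Y > 6) = P(X ≤ 1).
  k=0: C(6,0)·0.24^0·0.76^6 = 0.192700
  k=1: C(6,1)·0.24^1·0.76^5 = 0.365116
P(X ≤ 1) = 0.557816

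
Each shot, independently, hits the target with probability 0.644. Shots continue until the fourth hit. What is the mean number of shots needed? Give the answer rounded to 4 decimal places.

6.2112

Y = total shots until the fourth success; negative binomial with r=4, p=0.644.
E[Y] = r / p = 4 / 0.644 = 6.211180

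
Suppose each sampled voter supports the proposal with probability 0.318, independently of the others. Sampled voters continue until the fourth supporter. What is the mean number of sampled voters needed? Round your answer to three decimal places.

12.579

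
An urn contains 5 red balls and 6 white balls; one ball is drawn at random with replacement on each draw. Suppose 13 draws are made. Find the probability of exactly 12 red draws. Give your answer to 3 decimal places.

X ~ Binomial(n=13, p=0.454545).
P(X=12) = C(13,12) · p^12 · (1−p)^1
= 13 · 7.7791e-05 · 0.54545 = 0.00055

0.001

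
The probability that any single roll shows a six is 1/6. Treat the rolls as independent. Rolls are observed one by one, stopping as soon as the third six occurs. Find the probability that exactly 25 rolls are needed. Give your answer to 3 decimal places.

Y = trial on which the third success occurs; negative binomial, r=3, p=0.166667.
P(Y=25) = C(24,2) · p^3 · (1−p)^22
= 276 · 0.0046296 · 0.018114 = 0.02315

0.023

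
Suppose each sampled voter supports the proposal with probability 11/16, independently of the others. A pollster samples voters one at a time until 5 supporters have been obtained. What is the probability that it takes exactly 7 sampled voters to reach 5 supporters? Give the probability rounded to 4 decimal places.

0.2250

Y = trial on which the fifth success occurs; negative binomial, r=5, p=0.6875.
P(Y=7) = C(6,4) · p^5 · (1−p)^2
= 15 · 0.15359 · 0.097656 = 0.224986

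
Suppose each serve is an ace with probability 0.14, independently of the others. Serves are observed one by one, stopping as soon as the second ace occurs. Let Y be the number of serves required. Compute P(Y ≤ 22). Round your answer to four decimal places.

Finishing within 22 serves ⇔ at least 2 successes in the first 22. With X ~ Binomial(22, 0.14), P(Y ≤ 22) = 1 − P(X ≤ 1).
  k=0: C(22,0)·0.14^0·0.86^22 = 0.036221
  k=1: C(22,1)·0.14^1·0.86^21 = 0.129723
1 − 0.165945 = 0.834055

0.8341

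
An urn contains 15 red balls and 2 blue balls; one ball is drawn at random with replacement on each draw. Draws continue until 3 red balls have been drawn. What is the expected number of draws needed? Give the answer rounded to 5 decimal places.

3.40000

Y = total draws until the third success; negative binomial with r=3, p=0.882353.
E[Y] = r / p = 3 / 0.882353 = 3.4000000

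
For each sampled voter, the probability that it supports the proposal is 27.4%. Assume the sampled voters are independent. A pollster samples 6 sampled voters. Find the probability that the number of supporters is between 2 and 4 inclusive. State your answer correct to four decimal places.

X ~ Binomial(6, 0.274); P(2 ≤ X ≤ 4) = Σ C(6,k) p^k (1−p)^(6−k) over k:
  k=2: C(6,2)·0.274^2·0.726^4 = 0.312852
  k=3: C(6,3)·0.274^3·0.726^3 = 0.157431
  k=4: C(6,4)·0.274^4·0.726^2 = 0.044562
Total = 0.514846

0.5148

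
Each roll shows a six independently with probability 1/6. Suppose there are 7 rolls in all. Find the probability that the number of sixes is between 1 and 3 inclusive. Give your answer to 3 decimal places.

0.703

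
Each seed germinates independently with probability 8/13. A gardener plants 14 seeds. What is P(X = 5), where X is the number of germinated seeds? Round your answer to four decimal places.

0.0325

X ~ Binomial(n=14, p=0.615385).
P(X=5) = C(14,5) · p^5 · (1−p)^9
= 2002 · 0.088254 · 0.00018418 = 0.032541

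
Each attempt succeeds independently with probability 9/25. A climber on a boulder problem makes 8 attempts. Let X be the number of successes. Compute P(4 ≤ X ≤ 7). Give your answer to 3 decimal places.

X ~ Binomial(8, 0.36); P(4 ≤ X ≤ 7) = Σ C(8,k) p^k (1−p)^(8−k) over k:
  k=4: C(8,4)·0.36^4·0.64^4 = 0.19725
  k=5: C(8,5)·0.36^5·0.64^3 = 0.08876
  k=6: C(8,6)·0.36^6·0.64^2 = 0.02497
  k=7: C(8,7)·0.36^7·0.64^1 = 0.00401
Total = 0.31500

0.315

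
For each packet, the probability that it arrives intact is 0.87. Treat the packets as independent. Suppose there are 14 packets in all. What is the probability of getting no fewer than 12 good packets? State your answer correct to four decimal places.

0.7292

X ~ Binomial(14, 0.87); P(X ≥ 12) = Σ C(14,k) p^k (1−p)^(14−k) over k:
  k=12: C(14,12)·0.87^12·0.13^2 = 0.289174
  k=13: C(14,13)·0.87^13·0.13^1 = 0.297729
  k=14: C(14,14)·0.87^14·0.13^0 = 0.142321
Total = 0.729224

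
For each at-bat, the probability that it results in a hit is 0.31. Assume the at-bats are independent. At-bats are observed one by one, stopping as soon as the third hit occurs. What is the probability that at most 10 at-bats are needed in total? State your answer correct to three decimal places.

0.643

Finishing within 10 at-bats ⇔ at least 3 successes in the first 10. With X ~ Binomial(10, 0.31), P(Y ≤ 10) = 1 − P(X ≤ 2).
  k=0: C(10,0)·0.31^0·0.69^10 = 0.02446
  k=1: C(10,1)·0.31^1·0.69^9 = 0.10990
  k=2: C(10,2)·0.31^2·0.69^8 = 0.22219
1 − 0.35656 = 0.64344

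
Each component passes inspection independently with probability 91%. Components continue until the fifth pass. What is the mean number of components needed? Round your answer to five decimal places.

Y = total components until the fifth success; negative binomial with r=5, p=0.91.
E[Y] = r / p = 5 / 0.91 = 5.4945055

5.49451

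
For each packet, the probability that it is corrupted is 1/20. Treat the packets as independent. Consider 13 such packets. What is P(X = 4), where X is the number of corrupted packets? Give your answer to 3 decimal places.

0.003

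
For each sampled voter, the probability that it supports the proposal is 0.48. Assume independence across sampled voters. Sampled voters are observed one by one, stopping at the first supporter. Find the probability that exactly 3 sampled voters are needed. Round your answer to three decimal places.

0.130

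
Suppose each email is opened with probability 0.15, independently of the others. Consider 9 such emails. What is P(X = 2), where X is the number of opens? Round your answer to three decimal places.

X ~ Binomial(n=9, p=0.15).
P(X=2) = C(9,2) · p^2 · (1−p)^7
= 36 · 0.0225 · 0.32058 = 0.25967

0.260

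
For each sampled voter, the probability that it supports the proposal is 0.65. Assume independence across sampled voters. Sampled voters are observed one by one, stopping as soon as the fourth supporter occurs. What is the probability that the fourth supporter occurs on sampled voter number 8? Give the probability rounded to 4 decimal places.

0.0938

Y = trial on which the fourth success occurs; negative binomial, r=4, p=0.65.
P(Y=8) = C(7,3) · p^4 · (1−p)^4
= 35 · 0.17851 · 0.015006 = 0.093755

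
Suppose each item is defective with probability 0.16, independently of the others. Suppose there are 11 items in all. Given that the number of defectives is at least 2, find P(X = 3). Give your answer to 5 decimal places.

0.30724

X ~ Binomial(11, 0.16). Want P(X=3 | X≥2) = P(X=3) / P(X≥2).
P(X=3) = C(11,3)·0.16^3·0.84^8 = 0.1675244
P(X≥2) = 1 − 0.1469170 − 0.3078262 = 0.5452568
Ratio = 0.1675244 / 0.5452568 = 0.3072395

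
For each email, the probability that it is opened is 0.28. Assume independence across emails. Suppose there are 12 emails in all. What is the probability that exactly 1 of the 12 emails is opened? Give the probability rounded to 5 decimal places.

0.09057

X ~ Binomial(n=12, p=0.28).
P(X=1) = C(12,1) · p^1 · (1−p)^11
= 12 · 0.28 · 0.026956 = 0.0905726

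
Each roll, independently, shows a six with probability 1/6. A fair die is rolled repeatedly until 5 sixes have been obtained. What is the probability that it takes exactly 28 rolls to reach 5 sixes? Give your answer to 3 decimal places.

Y = trial on which the fifth success occurs; negative binomial, r=5, p=0.166667.
P(Y=28) = C(27,4) · p^5 · (1−p)^23
= 17550 · 0.0001286 · 0.015095 = 0.03407

0.034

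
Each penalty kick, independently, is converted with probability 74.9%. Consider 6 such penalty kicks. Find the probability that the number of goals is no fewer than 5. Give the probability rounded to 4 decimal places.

X ~ Binomial(6, 0.749); P(X ≥ 5) = Σ C(6,k) p^k (1−p)^(6−k) over k:
  k=5: C(6,5)·0.749^5·0.251^1 = 0.355005
  k=6: C(6,6)·0.749^6·0.251^0 = 0.176559
Total = 0.531564

0.5316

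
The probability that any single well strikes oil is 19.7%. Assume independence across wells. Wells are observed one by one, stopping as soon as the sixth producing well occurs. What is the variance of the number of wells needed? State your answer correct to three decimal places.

Y = total wells until the sixth success; negative binomial with r=6, p=0.197.
Var(Y) = r(1−p)/p² = 6·0.803 / 0.197² = 124.14646

124.146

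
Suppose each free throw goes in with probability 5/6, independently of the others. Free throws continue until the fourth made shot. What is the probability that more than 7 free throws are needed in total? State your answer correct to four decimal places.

Needing more than 7 free throws ⇔ fewer than 4 successes in the first 7. With X ~ Binomial(7, 0.833333), P(Y > 7) = P(X ≤ 3).
  k=0: C(7,0)·0.833333^0·0.166667^7 = 0.000004
  k=1: C(7,1)·0.833333^1·0.166667^6 = 0.000125
  k=2: C(7,2)·0.833333^2·0.166667^5 = 0.001875
  k=3: C(7,3)·0.833333^3·0.166667^4 = 0.015629
P(X ≤ 3) = 0.017633

0.0176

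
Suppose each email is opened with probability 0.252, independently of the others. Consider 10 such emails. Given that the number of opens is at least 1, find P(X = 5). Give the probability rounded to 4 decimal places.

X ~ Binomial(10, 0.252). Want P(X=5 | X≥1) = P(X=5) / P(X≥1).
P(X=5) = C(10,5)·0.252^5·0.748^5 = 0.059967
P(X≥1) = 1 − 0.054830 = 0.945170
Ratio = 0.059967 / 0.945170 = 0.063446

0.0634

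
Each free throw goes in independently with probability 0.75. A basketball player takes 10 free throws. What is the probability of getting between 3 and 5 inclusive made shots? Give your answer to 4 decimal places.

X ~ Binomial(10, 0.75); P(3 ≤ X ≤ 5) = Σ C(10,k) p^k (1−p)^(10−k) over k:
  k=3: C(10,3)·0.75^3·0.25^7 = 0.003090
  k=4: C(10,4)·0.75^4·0.25^6 = 0.016222
  k=5: C(10,5)·0.75^5·0.25^5 = 0.058399
Total = 0.077711

0.0777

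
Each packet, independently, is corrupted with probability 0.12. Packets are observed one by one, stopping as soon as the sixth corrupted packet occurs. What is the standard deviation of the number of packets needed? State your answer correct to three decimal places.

19.149

Y = total packets until the sixth success; negative binomial with r=6, p=0.12.
SD(Y) = √[r(1−p)/p²] = √(366.66667) = 19.14854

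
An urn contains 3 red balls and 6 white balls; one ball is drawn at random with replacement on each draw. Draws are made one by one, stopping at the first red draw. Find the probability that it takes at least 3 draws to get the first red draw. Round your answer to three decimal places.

0.444

Y = number of draws to the first success; geometric, p = 0.333333.
P(Y > 2) = P(first 2 all fail) = (1−p)^2 = 0.44444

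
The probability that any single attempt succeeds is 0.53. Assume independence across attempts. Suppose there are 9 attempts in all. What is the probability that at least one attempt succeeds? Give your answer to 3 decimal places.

P(at least one) = 1 − P(none) = 1 − (1 − 0.53)^9
= 1 − 0.00112 = 0.99888

0.999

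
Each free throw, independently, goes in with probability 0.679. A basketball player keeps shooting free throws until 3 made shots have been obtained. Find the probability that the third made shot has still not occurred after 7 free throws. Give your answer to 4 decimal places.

Needing more than 7 free throws ⇔ fewer than 3 successes in the first 7. With X ~ Binomial(7, 0.679), P(Y > 7) = P(X ≤ 2).
  k=0: C(7,0)·0.679^0·0.321^7 = 0.000351
  k=1: C(7,1)·0.679^1·0.321^6 = 0.005200
  k=2: C(7,2)·0.679^2·0.321^5 = 0.032998
P(X ≤ 2) = 0.038549

0.0385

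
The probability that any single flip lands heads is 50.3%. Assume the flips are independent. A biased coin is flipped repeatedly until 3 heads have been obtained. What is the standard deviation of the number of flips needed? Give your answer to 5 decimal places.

2.42756

Y = total flips until the third success; negative binomial with r=3, p=0.503.
SD(Y) = √[r(1−p)/p²] = √(5.8930710) = 2.4275648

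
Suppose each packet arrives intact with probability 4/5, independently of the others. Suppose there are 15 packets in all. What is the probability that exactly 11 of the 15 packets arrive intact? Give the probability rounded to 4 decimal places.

0.1876

X ~ Binomial(n=15, p=0.80).
P(X=11) = C(15,11) · p^11 · (1−p)^4
= 1365 · 0.085899 · 0.0016 = 0.187604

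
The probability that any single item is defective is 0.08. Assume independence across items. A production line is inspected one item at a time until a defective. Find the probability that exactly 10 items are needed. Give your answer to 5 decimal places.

0.03777

Geometric (trials to first success), p = 0.08.
P(Y = 10) = (1−p)^9 · p = 0.47216 · 0.08 = 0.0377729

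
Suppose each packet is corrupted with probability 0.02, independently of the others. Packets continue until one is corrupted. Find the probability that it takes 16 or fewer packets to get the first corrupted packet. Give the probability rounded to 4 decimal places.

Y = number of packets to the first success; geometric, p = 0.02.
P(Y ≤ 16) = 1 − (1−p)^16 = 1 − 0.723798 = 0.276202

0.2762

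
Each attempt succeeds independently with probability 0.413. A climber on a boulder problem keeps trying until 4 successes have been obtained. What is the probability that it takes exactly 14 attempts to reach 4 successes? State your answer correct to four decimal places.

Y = trial on which the fourth success occurs; negative binomial, r=4, p=0.413.
P(Y=14) = C(13,3) · p^4 · (1−p)^10
= 286 · 0.029094 · 0.0048571 = 0.040415

0.0404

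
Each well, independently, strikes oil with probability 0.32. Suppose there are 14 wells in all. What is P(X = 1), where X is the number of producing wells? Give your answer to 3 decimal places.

0.030

X ~ Binomial(n=14, p=0.32).
P(X=1) = C(14,1) · p^1 · (1−p)^13
= 14 · 0.32 · 0.0066468 = 0.02978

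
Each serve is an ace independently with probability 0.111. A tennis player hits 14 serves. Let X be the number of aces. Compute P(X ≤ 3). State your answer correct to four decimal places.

X ~ Binomial(14, 0.111); P(X ≤ 3) = Σ C(14,k) p^k (1−p)^(14−k) over k:
  k=0: C(14,0)·0.111^0·0.889^14 = 0.192586
  k=1: C(14,1)·0.111^1·0.889^13 = 0.336646
  k=2: C(14,2)·0.111^2·0.889^12 = 0.273217
  k=3: C(14,3)·0.111^3·0.889^11 = 0.136455
Total = 0.938905

0.9389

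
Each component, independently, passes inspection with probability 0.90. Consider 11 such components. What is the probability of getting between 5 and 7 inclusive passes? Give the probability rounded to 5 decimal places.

X ~ Binomial(11, 0.90); P(5 ≤ X ≤ 7) = Σ C(11,k) p^k (1−p)^(11−k) over k:
  k=5: C(11,5)·0.90^5·0.10^6 = 0.0002728
  k=6: C(11,6)·0.90^6·0.10^5 = 0.0024553
  k=7: C(11,7)·0.90^7·0.10^4 = 0.0157838
Total = 0.0185119

0.01851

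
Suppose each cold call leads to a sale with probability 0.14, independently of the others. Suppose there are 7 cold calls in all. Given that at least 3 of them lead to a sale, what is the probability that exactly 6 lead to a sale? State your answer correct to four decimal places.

0.0007

X ~ Binomial(7, 0.14). Want P(X=6 | X≥3) = P(X=6) / P(X≥3).
P(X=6) = C(7,6)·0.14^6·0.86^1 = 0.000045
P(X≥3) = 1 − 0.347928 − 0.396476 − 0.193628 = 0.061969
Ratio = 0.000045 / 0.061969 = 0.000731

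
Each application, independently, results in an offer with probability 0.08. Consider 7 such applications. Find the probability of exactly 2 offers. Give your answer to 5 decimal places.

X ~ Binomial(n=7, p=0.08).
P(X=2) = C(7,2) · p^2 · (1−p)^5
= 21 · 0.0064 · 0.65908 = 0.0885806

0.08858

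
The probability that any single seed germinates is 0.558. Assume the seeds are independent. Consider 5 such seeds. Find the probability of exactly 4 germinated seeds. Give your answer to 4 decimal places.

0.2143

X ~ Binomial(n=5, p=0.558).
P(X=4) = C(5,4) · p^4 · (1−p)^1
= 5 · 0.096948 · 0.442 = 0.214254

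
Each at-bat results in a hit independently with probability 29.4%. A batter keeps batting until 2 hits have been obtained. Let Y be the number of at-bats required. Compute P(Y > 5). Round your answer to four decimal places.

Needing more than 5 at-bats ⇔ fewer than 2 successes in the first 5. With X ~ Binomial(5, 0.294), P(Y > 5) = P(X ≤ 1).
  k=0: C(5,0)·0.294^0·0.706^5 = 0.175398
  k=1: C(5,1)·0.294^1·0.706^4 = 0.365205
P(X ≤ 1) = 0.540602

0.5406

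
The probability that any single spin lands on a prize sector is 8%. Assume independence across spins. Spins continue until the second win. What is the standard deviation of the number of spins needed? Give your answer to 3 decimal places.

16.956

Y = total spins until the second success; negative binomial with r=2, p=0.08.
SD(Y) = √[r(1−p)/p²] = √(287.50000) = 16.95582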